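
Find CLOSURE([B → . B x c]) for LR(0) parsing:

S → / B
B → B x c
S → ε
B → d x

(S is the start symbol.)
{ [B → . B x c], [B → . d x] }

Start with: [B → . B x c]
  [B → . B x c] has the dot before B: add [B → . d x]
No further items can be added.

CLOSURE = { [B → . B x c], [B → . d x] }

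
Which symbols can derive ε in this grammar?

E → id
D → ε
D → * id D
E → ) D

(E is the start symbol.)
{ 'D' }

A non-terminal is nullable if it can derive ε (the empty string): either it has an ε-production, or it has a production whose right-hand side consists entirely of nullable non-terminals.

ε-productions: D → ε
So D is immediately nullable.
No further non-terminal can be added: every production for the remaining non-terminals contains a terminal or a non-nullable non-terminal.
Nullable = { 'D' }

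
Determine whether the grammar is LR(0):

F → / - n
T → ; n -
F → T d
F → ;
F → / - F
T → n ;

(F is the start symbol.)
Augment with F' → F and build the canonical LR(0) collection (I0 = CLOSURE({[F' → . F]}), then GOTO on every symbol after a dot until no new states appear). It has 13 states:
  I0: { [F → . / - F], [F → . / - n], [F → . ;], [F → . T d], [F' → . F], [T → . ; n -], [T → . n ;] }  — shift
  I1: { [F → / . - F], [F → / . - n] }  — shift
  I2: { [F → ; .], [T → ; . n -] }  — shift, reduce
  I3: { [F' → F .] }  — accept
  I4: { [F → T . d] }  — shift
  I5: { [T → n . ;] }  — shift
  I6: { [T → n ; .] }  — reduce
  I7: { [F → T d .] }  — reduce
  I8: { [T → ; n . -] }  — shift
  I9: { [T → ; n - .] }  — reduce
  I10: { [F → . / - F], [F → . / - n], [F → . ;], [F → . T d], [F → / - . F], [F → / - . n], [T → . ; n -], [T → . n ;] }  — shift
  I11: { [F → / - F .] }  — reduce
  I12: { [F → / - n .], [T → n . ;] }  — shift, reduce

Conflict in state I2:
  Shift-reduce conflict between [F → ; .] and [T → ; . n -]
So the grammar is NOT LR(0).

Answer: No. Shift-reduce conflict between [F → ; .] and [T → ; . n -]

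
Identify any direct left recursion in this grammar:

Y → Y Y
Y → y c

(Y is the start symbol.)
Y → Y Y: LEFT RECURSIVE (starts with Y)
Y → y c: starts with y

The grammar has direct left recursion on: Y.

Answer: Yes, Y is left-recursive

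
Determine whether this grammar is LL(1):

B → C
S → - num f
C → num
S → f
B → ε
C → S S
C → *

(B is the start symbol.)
Yes, the grammar is LL(1).

Relevant sets:
  FIRST(C) = { '*', '-', 'f', 'num' }
  FIRST(S) = { '-', 'f' }
  FOLLOW(B) = { $ }

For B:
  PREDICT(B → C) = { '*', '-', 'f', 'num' }
  PREDICT(B → ε) = { $ }
For S:
  PREDICT(S → '-' num f) = { '-' }
  PREDICT(S → f) = { 'f' }
For C:
  PREDICT(C → num) = { 'num' }
  PREDICT(C → S S) = { '-', 'f' }
  PREDICT(C → '*') = { '*' }

All predict sets are disjoint. The grammar IS LL(1).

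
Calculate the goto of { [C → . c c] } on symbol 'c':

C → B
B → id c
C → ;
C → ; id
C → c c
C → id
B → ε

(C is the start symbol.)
{ [C → c . c] }

GOTO(I, 'c') = CLOSURE({ [A → αX.β] : [A → α.Xβ] ∈ I, X = 'c' })

Items with dot before 'c', with the dot advanced:
  [C → . c c] → [C → c . c]
Closure adds nothing (no advanced item has the dot before a non-terminal).

GOTO = { [C → c . c] }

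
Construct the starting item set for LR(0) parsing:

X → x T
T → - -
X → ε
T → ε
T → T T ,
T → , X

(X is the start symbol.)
{ [X → . x T], [X → .], [X' → . X] }

First, augment the grammar with X' → X
I₀ = CLOSURE({ [X' → . X] }):
  [X' → . X] has the dot before X: add [X → . x T], [X → .]
No further items can be added.

I₀ = { [X → . x T], [X → .], [X' → . X] }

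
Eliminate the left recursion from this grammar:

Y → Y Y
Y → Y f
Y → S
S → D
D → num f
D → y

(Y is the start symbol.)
Y → S Y'
Y' → Y Y'
Y' → f Y'
Y' → ε
S → D
D → num f
D → y

Y is directly left-recursive. The standard transformation for
  A → A α₁ | ... | A α_m | β₁ | ... | β_n
is
  A  → β₁ A' | ... | β_n A'
  A' → α₁ A' | ... | α_m A' | ε

Y → S becomes Y → S Y'
Y → Y Y becomes Y' → Y Y'
Y → Y f becomes Y' → f Y'
Add Y' → ε

Productions for other non-terminals are unchanged:
  S → D
  D → num f
  D → y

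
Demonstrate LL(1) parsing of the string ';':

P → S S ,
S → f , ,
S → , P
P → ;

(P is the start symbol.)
LL(1) parsing maintains a stack (initially the start symbol over $) and the input. At each step: if the stack top is a terminal, match it against the current input token; if it is a non-terminal N, replace it with the RHS of M[N, lookahead] (the unique production whose predict set contains the lookahead).

Stack is shown with the top on the left.

Stack  Input  Action
--------------------
P $    ; $    output P → ;
; $    ; $    match ';'
$      $      accept

The string is accepted.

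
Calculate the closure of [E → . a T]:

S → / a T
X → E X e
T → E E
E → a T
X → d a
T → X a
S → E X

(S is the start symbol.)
{ [E → . a T] }

Start with: [E → . a T]
The dot precedes the terminal a, so nothing is added.

CLOSURE = { [E → . a T] }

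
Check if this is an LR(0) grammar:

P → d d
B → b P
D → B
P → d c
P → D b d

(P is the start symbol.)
A grammar is LR(0) if no state in the canonical LR(0) collection has:
  - both a shift item (dot before a terminal) and a complete item (shift-reduce conflict), or
  - two or more complete items (reduce-reduce conflict; the accept item [P' → P .] counts as a complete item here).

Augment with P' → P and build the canonical LR(0) collection (I0 = CLOSURE({[P' → . P]}), then GOTO on every symbol after a dot until no new states appear). It has 11 states:
  I0: { [B → . b P], [D → . B], [P → . D b d], [P → . d c], [P → . d d], [P' → . P] }  — shift
  I1: { [D → B .] }  — reduce
  I2: { [P → D . b d] }  — shift
  I3: { [P' → P .] }  — accept
  I4: { [B → . b P], [B → b . P], [D → . B], [P → . D b d], [P → . d c], [P → . d d] }  — shift
  I5: { [P → d . c], [P → d . d] }  — shift
  I6: { [P → d c .] }  — reduce
  I7: { [P → d d .] }  — reduce
  I8: { [B → b P .] }  — reduce
  I9: { [P → D b . d] }  — shift
  I10: { [P → D b d .] }  — reduce

Every state is either a pure shift/goto state or contains exactly one complete item and nothing to shift — no conflicts. The grammar is LR(0).

Answer: Yes, the grammar is LR(0)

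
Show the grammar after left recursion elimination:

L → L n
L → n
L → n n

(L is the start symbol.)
L is directly left-recursive. The standard transformation for
  A → A α₁ | ... | A α_m | β₁ | ... | β_n
is
  A  → β₁ A' | ... | β_n A'
  A' → α₁ A' | ... | α_m A' | ε

L → n becomes L → n L'
L → n n becomes L → n n L'
L → L n becomes L' → n L'
Add L' → ε

Resulting grammar:
L → n L'
L → n n L'
L' → n L'
L' → ε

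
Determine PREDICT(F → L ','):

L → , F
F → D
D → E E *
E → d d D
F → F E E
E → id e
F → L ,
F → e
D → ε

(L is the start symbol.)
PREDICT(F → L ',') = (FIRST(RHS) \ {ε}) ∪ (FOLLOW(F) if ε ∈ FIRST(RHS), i.e. RHS ⇒* ε)
FIRST(L) = { ',' }
FIRST(L ',') = { ',' }
ε ∉ FIRST(L ','), so FOLLOW(F) is not added.
PREDICT(F → L ',') = { ',' }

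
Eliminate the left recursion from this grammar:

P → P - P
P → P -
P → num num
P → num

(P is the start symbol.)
P is directly left-recursive. The standard transformation for
  A → A α₁ | ... | A α_m | β₁ | ... | β_n
is
  A  → β₁ A' | ... | β_n A'
  A' → α₁ A' | ... | α_m A' | ε

P → num num becomes P → num num P'
P → num becomes P → num P'
P → P - P becomes P' → - P P'
P → P - becomes P' → - P'
Add P' → ε

Resulting grammar:
P → num num P'
P → num P'
P' → - P P'
P' → - P'
P' → ε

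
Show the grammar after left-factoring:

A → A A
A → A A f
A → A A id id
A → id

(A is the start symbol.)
A → A A A'
A' → ε
A' → f
A' → id id
A → id

Left-factoring transforms A → αβ₁ | αβ₂ into A → αA' and A' → β₁ | β₂
(α is the longest common prefix among the alternatives). Repeat until
no nonterminal has two alternatives with a common prefix.

Round 1: A has alternatives sharing prefix 'A A'. Introduce A': A → A A A'
  Add: A' → ε
  Add: A' → f
  Add: A' → id id

No remaining common prefixes — done.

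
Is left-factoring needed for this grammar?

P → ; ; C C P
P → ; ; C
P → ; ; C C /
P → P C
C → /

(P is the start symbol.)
Yes, P has productions with common prefix '; ; C'

Left-factoring is needed when two productions for the same non-terminal
share a common prefix on the right-hand side.

Productions for P:
  P → ; ; C C P
  P → ; ; C
  P → ; ; C C /
  P → P C

Found common prefix '; ; C' in productions for P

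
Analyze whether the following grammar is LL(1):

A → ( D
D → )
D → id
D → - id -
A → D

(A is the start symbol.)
Yes, the grammar is LL(1).

A grammar is LL(1) if for each non-terminal N with multiple productions, the predict sets of those productions are pairwise disjoint, where PREDICT(N → α) = (FIRST(α) \ {ε}) ∪ (FOLLOW(N) if α ⇒* ε).

Relevant sets:
  FIRST(D) = { ')', '-', 'id' }

For A:
  PREDICT(A → '(' D) = { '(' }
  PREDICT(A → D) = { ')', '-', 'id' }
For D:
  PREDICT(D → ')') = { ')' }
  PREDICT(D → id) = { 'id' }
  PREDICT(D → '-' id '-') = { '-' }

All predict sets are disjoint. The grammar IS LL(1).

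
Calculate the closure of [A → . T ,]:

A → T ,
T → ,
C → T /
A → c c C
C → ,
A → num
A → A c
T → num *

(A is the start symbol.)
Start with: [A → . T ,]
  [A → . T ,] has the dot before T: add [T → . ,], [T → . num *]
No further items can be added.

CLOSURE = { [A → . T ,], [T → . ,], [T → . num *] }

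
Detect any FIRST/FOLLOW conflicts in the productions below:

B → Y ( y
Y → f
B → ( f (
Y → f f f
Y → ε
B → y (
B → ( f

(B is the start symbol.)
No FIRST/FOLLOW conflicts.

A FIRST/FOLLOW conflict occurs when a non-terminal N has a nullable alternative N → β (β ⇒* ε) and another alternative N → α with FIRST(α) ∩ FOLLOW(N) ≠ ∅: on such a lookahead the parser cannot decide between expanding α and letting N vanish via β.

Nullable non-terminals: Y.

Y: nullable alternative(s) Y → ε; FOLLOW(Y) = { '(' }
  Y → f: FIRST \ {ε} = { 'f' } — disjoint from FOLLOW(Y)
  Y → f f f: FIRST \ {ε} = { 'f' } — disjoint from FOLLOW(Y)
  Y → ε: FIRST \ {ε} = { } — this is the only nullable alternative, skip

B has no nullable alternative, so no FIRST/FOLLOW check is needed there.

No FIRST/FOLLOW conflicts found.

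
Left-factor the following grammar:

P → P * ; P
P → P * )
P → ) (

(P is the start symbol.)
Left-factoring transforms A → αβ₁ | αβ₂ into A → αA' and A' → β₁ | β₂
(α is the longest common prefix among the alternatives). Repeat until
no nonterminal has two alternatives with a common prefix.

Round 1: P has alternatives sharing prefix 'P *'. Introduce P': P → P * P'
  Add: P' → ; P
  Add: P' → )

No remaining common prefixes — done.

Resulting grammar:
P → P * P'
P' → ; P
P' → )
P → ) (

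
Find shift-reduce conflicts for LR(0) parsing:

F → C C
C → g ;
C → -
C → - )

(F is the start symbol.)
Yes — I1: [C → - .] vs [C → - . )]

Augment with F' → F and build the canonical LR(0) collection (I0 = CLOSURE({[F' → . F]}), then GOTO on every symbol after a dot until no new states appear). It has 8 states:
  I0: { [C → . - )], [C → . -], [C → . g ;], [F → . C C], [F' → . F] }  — shift
  I1: { [C → - . )], [C → - .] }  — shift, reduce
  I2: { [C → . - )], [C → . -], [C → . g ;], [F → C . C] }  — shift
  I3: { [F' → F .] }  — accept
  I4: { [C → g . ;] }  — shift
  I5: { [C → g ; .] }  — reduce
  I6: { [F → C C .] }  — reduce
  I7: { [C → - ) .] }  — reduce

I1 contains reduce item [C → - .] and shift item [C → - . )] — shift-reduce conflict.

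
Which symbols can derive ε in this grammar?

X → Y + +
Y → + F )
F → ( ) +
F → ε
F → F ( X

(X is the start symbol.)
A non-terminal is nullable if it can derive ε (the empty string): either it has an ε-production, or it has a production whose right-hand side consists entirely of nullable non-terminals.

ε-productions: F → ε
So F is immediately nullable.
No further non-terminal can be added: every production for the remaining non-terminals contains a terminal or a non-nullable non-terminal.
Nullable = { 'F' }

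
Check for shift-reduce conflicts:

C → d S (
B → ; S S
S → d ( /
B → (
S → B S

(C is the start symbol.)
No shift-reduce conflicts

A shift-reduce conflict occurs when an LR(0) state has both:
  - a complete (reduce) item [A → α .] (dot at the end), and
  - a shift item [B → β . c γ] (dot before a terminal).

Augment with C' → C and build the canonical LR(0) collection (I0 = CLOSURE({[C' → . C]}), then GOTO on every symbol after a dot until no new states appear). It has 14 states:
  I0: { [C → . d S (], [C' → . C] }  — shift
  I1: { [C' → C .] }  — accept
  I2: { [B → . (], [B → . ; S S], [C → d . S (], [S → . B S], [S → . d ( /] }  — shift
  I3: { [B → ( .] }  — reduce
  I4: { [B → . (], [B → . ; S S], [B → ; . S S], [S → . B S], [S → . d ( /] }  — shift
  I5: { [B → . (], [B → . ; S S], [S → . B S], [S → . d ( /], [S → B . S] }  — shift
  I6: { [C → d S . (] }  — shift
  I7: { [S → d . ( /] }  — shift
  I8: { [S → d ( . /] }  — shift
  I9: { [S → d ( / .] }  — reduce
  I10: { [C → d S ( .] }  — reduce
  I11: { [S → B S .] }  — reduce
  I12: { [B → . (], [B → . ; S S], [B → ; S . S], [S → . B S], [S → . d ( /] }  — shift
  I13: { [B → ; S S .] }  — reduce

No state contains both a complete item and a shift item.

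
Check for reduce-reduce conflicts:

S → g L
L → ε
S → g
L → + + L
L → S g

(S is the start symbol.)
Yes — I2: [L → .] vs [S → g .]

Augment with S' → S and build the canonical LR(0) collection (I0 = CLOSURE({[S' → . S]}), then GOTO on every symbol after a dot until no new states appear). It has 9 states:
  I0: { [S → . g L], [S → . g], [S' → . S] }  — shift
  I1: { [S' → S .] }  — accept
  I2: { [L → . + + L], [L → . S g], [L → .], [S → . g L], [S → . g], [S → g . L], [S → g .] }  — shift, 2 reduces
  I3: { [L → + . + L] }  — shift
  I4: { [S → g L .] }  — reduce
  I5: { [L → S . g] }  — shift
  I6: { [L → S g .] }  — reduce
  I7: { [L → + + . L], [L → . + + L], [L → . S g], [L → .], [S → . g L], [S → . g] }  — shift, reduce
  I8: { [L → + + L .] }  — reduce

I2 contains complete items [L → .], [S → g .] — reduce-reduce conflict.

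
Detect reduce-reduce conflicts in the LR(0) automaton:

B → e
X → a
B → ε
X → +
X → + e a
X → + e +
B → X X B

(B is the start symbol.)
A reduce-reduce conflict occurs when an LR(0) state has two complete items [A → α .] and [B → β .] — both call for a reduction, and with no lookahead the parser cannot choose between them.

Augment with B' → B and build the canonical LR(0) collection (I0 = CLOSURE({[B' → . B]}), then GOTO on every symbol after a dot until no new states appear). It has 11 states:
  I0: { [B → . X X B], [B → . e], [B → .], [B' → . B], [X → . + e +], [X → . + e a], [X → . +], [X → . a] }  — shift, reduce
  I1: { [X → + . e +], [X → + . e a], [X → + .] }  — shift, reduce
  I2: { [B' → B .] }  — accept
  I3: { [B → X . X B], [X → . + e +], [X → . + e a], [X → . +], [X → . a] }  — shift
  I4: { [X → a .] }  — reduce
  I5: { [B → e .] }  — reduce
  I6: { [B → . X X B], [B → . e], [B → .], [B → X X . B], [X → . + e +], [X → . + e a], [X → . +], [X → . a] }  — shift, reduce
  I7: { [B → X X B .] }  — reduce
  I8: { [X → + e . +], [X → + e . a] }  — shift
  I9: { [X → + e + .] }  — reduce
  I10: { [X → + e a .] }  — reduce

No state contains more than one complete item.

Answer: No reduce-reduce conflicts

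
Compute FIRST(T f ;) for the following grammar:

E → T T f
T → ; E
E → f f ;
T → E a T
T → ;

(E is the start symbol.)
FIRST sets of the non-terminals involved (from the grammar, by fixed-point iteration):
  FIRST(T) = { ';', 'f' }

To compute FIRST(T f ;), process the symbols left to right:
Symbol T is a non-terminal. Add FIRST(T) \ {ε} = { ';', 'f' }
T is not nullable (ε ∉ FIRST(T)), so stop here.
FIRST(T f ;) = { ';', 'f' }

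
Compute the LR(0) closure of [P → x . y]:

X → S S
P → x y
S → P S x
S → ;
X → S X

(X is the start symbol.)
Start with: [P → x . y]
The dot precedes the terminal y, so nothing is added.

CLOSURE = { [P → x . y] }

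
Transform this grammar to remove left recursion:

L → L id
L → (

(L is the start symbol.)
L → ( L'
L' → id L'
L' → ε

L is directly left-recursive. The standard transformation for
  A → A α₁ | ... | A α_m | β₁ | ... | β_n
is
  A  → β₁ A' | ... | β_n A'
  A' → α₁ A' | ... | α_m A' | ε

L → ( becomes L → ( L'
L → L id becomes L' → id L'
Add L' → ε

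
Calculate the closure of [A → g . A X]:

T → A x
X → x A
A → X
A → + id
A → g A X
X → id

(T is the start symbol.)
{ [A → . + id], [A → . X], [A → . g A X], [A → g . A X], [X → . id], [X → . x A] }

To compute CLOSURE, for each item [A → α.Bβ] where B is a non-terminal, add [B → .γ] for all productions B → γ; repeat for the newly added items until nothing changes.

Start with: [A → g . A X]
  [A → g . A X] has the dot before A: add [A → . X], [A → . + id], [A → . g A X]
  [A → . X] has the dot before X: add [X → . x A], [X → . id]
No further items can be added.

CLOSURE = { [A → . + id], [A → . X], [A → . g A X], [A → g . A X], [X → . id], [X → . x A] }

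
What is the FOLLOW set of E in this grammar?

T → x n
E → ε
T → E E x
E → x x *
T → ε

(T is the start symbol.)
In T → E E x: E is followed by E x, add FIRST(E x) \ {ε} = { 'x' }
In T → E E x: E is followed by x, add FIRST(x) \ {ε} = { 'x' }

Taking the union: FOLLOW(E) = { 'x' }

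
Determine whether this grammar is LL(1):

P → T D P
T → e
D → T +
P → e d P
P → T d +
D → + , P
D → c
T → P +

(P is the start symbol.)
Relevant sets:
  FIRST(T) = { 'e' }
  FIRST(P) = { 'e' }

For P:
  PREDICT(P → T D P) = { 'e' }
  PREDICT(P → e d P) = { 'e' }
  PREDICT(P → T d '+') = { 'e' }
For T:
  PREDICT(T → e) = { 'e' }
  PREDICT(T → P '+') = { 'e' }
For D:
  PREDICT(D → T '+') = { 'e' }
  PREDICT(D → '+' ',' P) = { '+' }
  PREDICT(D → c) = { 'c' }

Conflict found: Predict set conflict for P: { 'e' }
The grammar is NOT LL(1).

Answer: No. Predict set conflict for P: { 'e' }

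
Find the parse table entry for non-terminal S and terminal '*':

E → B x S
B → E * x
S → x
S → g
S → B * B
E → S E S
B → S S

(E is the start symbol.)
To find M[S, '*'], we find productions for S where '*' is in the predict set (PREDICT(N → α) = (FIRST(α) \ {ε}) ∪ (FOLLOW(N) if α ⇒* ε)).

Relevant sets:
  FIRST(B) = { 'g', 'x' }

S → x: PREDICT = { 'x' }
S → g: PREDICT = { 'g' }
S → B * B: PREDICT = { 'g', 'x' }

M[S, '*'] is empty (no production applies)

Answer: Empty (error entry)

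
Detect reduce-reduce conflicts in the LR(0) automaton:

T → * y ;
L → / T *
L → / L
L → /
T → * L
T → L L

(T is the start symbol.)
No reduce-reduce conflicts

Augment with T' → T and build the canonical LR(0) collection (I0 = CLOSURE({[T' → . T]}), then GOTO on every symbol after a dot until no new states appear). It has 12 states:
  I0: { [L → . / L], [L → . / T *], [L → . /], [T → . * L], [T → . * y ;], [T → . L L], [T' → . T] }  — shift
  I1: { [L → . / L], [L → . / T *], [L → . /], [T → * . L], [T → * . y ;] }  — shift
  I2: { [L → . / L], [L → . / T *], [L → . /], [L → / . L], [L → / . T *], [L → / .], [T → . * L], [T → . * y ;], [T → . L L] }  — shift, reduce
  I3: { [L → . / L], [L → . / T *], [L → . /], [T → L . L] }  — shift
  I4: { [T' → T .] }  — accept
  I5: { [T → L L .] }  — reduce
  I6: { [L → . / L], [L → . / T *], [L → . /], [L → / L .], [T → L . L] }  — shift, reduce
  I7: { [L → / T . *] }  — shift
  I8: { [L → / T * .] }  — reduce
  I9: { [T → * L .] }  — reduce
  I10: { [T → * y . ;] }  — shift
  I11: { [T → * y ; .] }  — reduce

No state contains more than one complete item.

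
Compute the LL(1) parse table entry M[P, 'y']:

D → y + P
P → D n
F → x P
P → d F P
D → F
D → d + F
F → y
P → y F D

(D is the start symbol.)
P → D n, P → y F D

To find M[P, 'y'], we find productions for P where 'y' is in the predict set (PREDICT(N → α) = (FIRST(α) \ {ε}) ∪ (FOLLOW(N) if α ⇒* ε)).

Relevant sets:
  FIRST(D) = { 'd', 'x', 'y' }

P → D n: PREDICT = { 'd', 'x', 'y' }
  'y' is in predict set, so this production goes in M[P, 'y']
P → d F P: PREDICT = { 'd' }
P → y F D: PREDICT = { 'y' }
  'y' is in predict set, so this production goes in M[P, 'y']

M[P, 'y'] = P → D n, P → y F D  (a multiply-defined cell — the grammar is not LL(1))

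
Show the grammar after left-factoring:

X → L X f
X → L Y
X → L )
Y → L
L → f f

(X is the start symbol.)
X → L X'
X' → X f
X' → Y
X' → )
Y → L
L → f f

Left-factoring transforms A → αβ₁ | αβ₂ into A → αA' and A' → β₁ | β₂
(α is the longest common prefix among the alternatives). Repeat until
no nonterminal has two alternatives with a common prefix.

Round 1: X has alternatives sharing prefix 'L'. Introduce X': X → L X'
  Add: X' → X f
  Add: X' → Y
  Add: X' → )

No remaining common prefixes — done.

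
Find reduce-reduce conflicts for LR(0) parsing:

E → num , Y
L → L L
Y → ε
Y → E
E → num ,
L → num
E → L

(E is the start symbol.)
Augment with E' → E and build the canonical LR(0) collection (I0 = CLOSURE({[E' → . E]}), then GOTO on every symbol after a dot until no new states appear). It has 9 states:
  I0: { [E → . L], [E → . num , Y], [E → . num ,], [E' → . E], [L → . L L], [L → . num] }  — shift
  I1: { [E' → E .] }  — accept
  I2: { [E → L .], [L → . L L], [L → . num], [L → L . L] }  — shift, reduce
  I3: { [E → num . , Y], [E → num . ,], [L → num .] }  — shift, reduce
  I4: { [E → . L], [E → . num , Y], [E → . num ,], [E → num , . Y], [E → num , .], [L → . L L], [L → . num], [Y → . E], [Y → .] }  — shift, 2 reduces
  I5: { [Y → E .] }  — reduce
  I6: { [E → num , Y .] }  — reduce
  I7: { [L → . L L], [L → . num], [L → L . L], [L → L L .] }  — shift, reduce
  I8: { [L → num .] }  — reduce

I4 contains complete items [E → num , .], [Y → .] — reduce-reduce conflict.

Answer: Yes — I4: [E → num , .] vs [Y → .]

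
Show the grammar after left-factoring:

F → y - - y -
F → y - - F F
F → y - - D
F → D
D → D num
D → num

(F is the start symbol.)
F → y - - F'
F' → y -
F' → F F
F' → D
F → D
D → D num
D → num

Left-factoring transforms A → αβ₁ | αβ₂ into A → αA' and A' → β₁ | β₂
(α is the longest common prefix among the alternatives). Repeat until
no nonterminal has two alternatives with a common prefix.

Round 1: F has alternatives sharing prefix 'y - -'. Introduce F': F → y - - F'
  Add: F' → y -
  Add: F' → F F
  Add: F' → D

No remaining common prefixes — done.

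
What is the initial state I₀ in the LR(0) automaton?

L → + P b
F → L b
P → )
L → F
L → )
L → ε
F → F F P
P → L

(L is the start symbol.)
{ [F → . F F P], [F → . L b], [L → . )], [L → . + P b], [L → . F], [L → .], [L' → . L] }

First, augment the grammar with L' → L
I₀ = CLOSURE({ [L' → . L] }):
  [L' → . L] has the dot before L: add [L → . + P b], [L → . F], [L → . )], [L → .]
  [L → . F] has the dot before F: add [F → . L b], [F → . F F P]
No further items can be added.

I₀ = { [F → . F F P], [F → . L b], [L → . )], [L → . + P b], [L → . F], [L → .], [L' → . L] }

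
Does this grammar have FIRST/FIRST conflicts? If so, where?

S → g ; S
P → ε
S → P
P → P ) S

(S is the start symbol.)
No FIRST/FIRST conflicts.

A FIRST/FIRST conflict occurs when two productions N → α and N → β for the same non-terminal have FIRST(α) ∩ FIRST(β) ≠ ∅ (with ε ∈ FIRST of a nullable right-hand side, so two nullable alternatives also conflict).

FIRST sets of the non-terminals at (or reachable through a nullable prefix from) the front of some alternative:
  FIRST(P) = { ')', ε }

Productions for S:
  S → g ; S: FIRST = { 'g' }
  S → P: FIRST = { ')', ε }
Productions for P:
  P → ε: FIRST = { ε }
  P → P ) S: FIRST = { ')' }

All alternatives of each non-terminal have pairwise disjoint FIRST sets.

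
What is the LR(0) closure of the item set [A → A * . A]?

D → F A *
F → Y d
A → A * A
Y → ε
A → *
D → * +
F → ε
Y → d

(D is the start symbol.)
{ [A → . *], [A → . A * A], [A → A * . A] }

To compute CLOSURE, for each item [A → α.Bβ] where B is a non-terminal, add [B → .γ] for all productions B → γ; repeat for the newly added items until nothing changes.

Start with: [A → A * . A]
  [A → A * . A] has the dot before A: add [A → . A * A], [A → . *]
No further items can be added.

CLOSURE = { [A → . *], [A → . A * A], [A → A * . A] }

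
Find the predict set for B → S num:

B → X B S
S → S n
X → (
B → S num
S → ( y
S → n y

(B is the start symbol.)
{ '(', 'n' }

PREDICT(B → S num) = (FIRST(RHS) \ {ε}) ∪ (FOLLOW(B) if ε ∈ FIRST(RHS), i.e. RHS ⇒* ε)
FIRST(S) = { '(', 'n' }
FIRST(S num) = { '(', 'n' }
ε ∉ FIRST(S num), so FOLLOW(B) is not added.
PREDICT(B → S num) = { '(', 'n' }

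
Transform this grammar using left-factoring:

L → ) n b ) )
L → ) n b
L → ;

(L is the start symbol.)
L → ) n b L'
L' → ) )
L' → ε
L → ;

Left-factoring transforms A → αβ₁ | αβ₂ into A → αA' and A' → β₁ | β₂
(α is the longest common prefix among the alternatives). Repeat until
no nonterminal has two alternatives with a common prefix.

Round 1: L has alternatives sharing prefix ') n b'. Introduce L': L → ) n b L'
  Add: L' → ) )
  Add: L' → ε

No remaining common prefixes — done.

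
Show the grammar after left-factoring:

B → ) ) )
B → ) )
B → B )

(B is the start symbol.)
B → ) ) B'
B' → )
B' → ε
B → B )

Left-factoring transforms A → αβ₁ | αβ₂ into A → αA' and A' → β₁ | β₂
(α is the longest common prefix among the alternatives). Repeat until
no nonterminal has two alternatives with a common prefix.

Round 1: B has alternatives sharing prefix ') )'. Introduce B': B → ) ) B'
  Add: B' → )
  Add: B' → ε

No remaining common prefixes — done.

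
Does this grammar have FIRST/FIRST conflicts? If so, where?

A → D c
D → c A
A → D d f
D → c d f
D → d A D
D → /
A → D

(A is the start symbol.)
Yes. A → D c / A → D d f on { '/', 'c', 'd' }; A → D c / A → D on { '/', 'c', 'd' }; A → D d f / A → D on { '/', 'c', 'd' }; D → c A / D → c d f on { 'c' }

FIRST sets of the non-terminals at (or reachable through a nullable prefix from) the front of some alternative:
  FIRST(D) = { '/', 'c', 'd' }

Productions for A:
  A → D c: FIRST = { '/', 'c', 'd' }
  A → D d f: FIRST = { '/', 'c', 'd' }
  A → D: FIRST = { '/', 'c', 'd' }
Productions for D:
  D → c A: FIRST = { 'c' }
  D → c d f: FIRST = { 'c' }
  D → d A D: FIRST = { 'd' }
  D → /: FIRST = { '/' }

Conflict for A: A → D c and A → D d f
  Overlap: { '/', 'c', 'd' }
Conflict for A: A → D c and A → D
  Overlap: { '/', 'c', 'd' }
Conflict for A: A → D d f and A → D
  Overlap: { '/', 'c', 'd' }
Conflict for D: D → c A and D → c d f
  Overlap: { 'c' }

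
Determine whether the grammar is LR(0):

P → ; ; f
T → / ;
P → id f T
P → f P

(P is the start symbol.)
Yes, the grammar is LR(0)

A grammar is LR(0) if no state in the canonical LR(0) collection has:
  - both a shift item (dot before a terminal) and a complete item (shift-reduce conflict), or
  - two or more complete items (reduce-reduce conflict; the accept item [P' → P .] counts as a complete item here).

Augment with P' → P and build the canonical LR(0) collection (I0 = CLOSURE({[P' → . P]}), then GOTO on every symbol after a dot until no new states appear). It has 12 states:
  I0: { [P → . ; ; f], [P → . f P], [P → . id f T], [P' → . P] }  — shift
  I1: { [P → ; . ; f] }  — shift
  I2: { [P' → P .] }  — accept
  I3: { [P → . ; ; f], [P → . f P], [P → . id f T], [P → f . P] }  — shift
  I4: { [P → id . f T] }  — shift
  I5: { [P → id f . T], [T → . / ;] }  — shift
  I6: { [T → / . ;] }  — shift
  I7: { [P → id f T .] }  — reduce
  I8: { [T → / ; .] }  — reduce
  I9: { [P → f P .] }  — reduce
  I10: { [P → ; ; . f] }  — shift
  I11: { [P → ; ; f .] }  — reduce

Every state is either a pure shift/goto state or contains exactly one complete item and nothing to shift — no conflicts. The grammar is LR(0).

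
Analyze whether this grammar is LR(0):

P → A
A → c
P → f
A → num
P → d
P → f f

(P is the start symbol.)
No. Shift-reduce conflict between [P → f .] and [P → f . f]

A grammar is LR(0) if no state in the canonical LR(0) collection has:
  - both a shift item (dot before a terminal) and a complete item (shift-reduce conflict), or
  - two or more complete items (reduce-reduce conflict; the accept item [P' → P .] counts as a complete item here).

Augment with P' → P and build the canonical LR(0) collection (I0 = CLOSURE({[P' → . P]}), then GOTO on every symbol after a dot until no new states appear). It has 8 states:
  I0: { [A → . c], [A → . num], [P → . A], [P → . d], [P → . f f], [P → . f], [P' → . P] }  — shift
  I1: { [P → A .] }  — reduce
  I2: { [P' → P .] }  — accept
  I3: { [A → c .] }  — reduce
  I4: { [P → d .] }  — reduce
  I5: { [P → f . f], [P → f .] }  — shift, reduce
  I6: { [A → num .] }  — reduce
  I7: { [P → f f .] }  — reduce

Conflict in state I5:
  Shift-reduce conflict between [P → f .] and [P → f . f]
So the grammar is NOT LR(0).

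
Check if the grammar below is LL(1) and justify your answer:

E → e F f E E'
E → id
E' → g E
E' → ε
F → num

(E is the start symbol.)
A grammar is LL(1) if for each non-terminal N with multiple productions, the predict sets of those productions are pairwise disjoint, where PREDICT(N → α) = (FIRST(α) \ {ε}) ∪ (FOLLOW(N) if α ⇒* ε).

Relevant sets:
  FOLLOW(E') = { $, 'g' }

For E:
  PREDICT(E → e F f E E') = { 'e' }
  PREDICT(E → id) = { 'id' }
For E':
  PREDICT(E' → g E) = { 'g' }
  PREDICT(E' → ε) = { $, 'g' }
F has a single production, so nothing to check there.

Conflict found: Predict set conflict for E': { 'g' }
The grammar is NOT LL(1).

Answer: No. Predict set conflict for E': { 'g' }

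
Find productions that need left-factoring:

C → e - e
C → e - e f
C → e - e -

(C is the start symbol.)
Yes, C has productions with common prefix 'e - e'

Left-factoring is needed when two productions for the same non-terminal
share a common prefix on the right-hand side.

Productions for C:
  C → e - e
  C → e - e f
  C → e - e -

Found common prefix 'e - e' in productions for C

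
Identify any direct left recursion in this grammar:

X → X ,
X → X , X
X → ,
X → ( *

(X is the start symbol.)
Direct left recursion occurs when N → N α for some non-terminal N (the right-hand side begins with the left-hand side itself).

X → X ,: LEFT RECURSIVE (starts with X)
X → X , X: LEFT RECURSIVE (starts with X)
X → ,: starts with ','
X → ( *: starts with '('

The grammar has direct left recursion on: X.

Answer: Yes, X is left-recursive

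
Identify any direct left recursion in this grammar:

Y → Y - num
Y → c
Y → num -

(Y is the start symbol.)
Yes, Y is left-recursive

Y → Y - num: LEFT RECURSIVE (starts with Y)
Y → c: starts with c
Y → num -: starts with num

The grammar has direct left recursion on: Y.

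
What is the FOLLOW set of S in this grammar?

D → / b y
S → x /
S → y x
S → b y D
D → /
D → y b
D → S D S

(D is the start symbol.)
{ $, '/', 'b', 'x', 'y' }

In D → S D S: S is followed by D S, add FIRST(D S) \ {ε} = { '/', 'b', 'x', 'y' }
In D → S D S: S is at the end, add FOLLOW(D)

The FOLLOW sets referred to above (computed the same way, to a fixed point):
  FOLLOW(D) = { $, '/', 'b', 'x', 'y' }

Taking the union: FOLLOW(S) = { $, '/', 'b', 'x', 'y' }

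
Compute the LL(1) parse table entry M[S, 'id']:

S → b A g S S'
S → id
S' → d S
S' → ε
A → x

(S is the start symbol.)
S → id

To find M[S, 'id'], we find productions for S where 'id' is in the predict set (PREDICT(N → α) = (FIRST(α) \ {ε}) ∪ (FOLLOW(N) if α ⇒* ε)).

S → b A g S S': PREDICT = { 'b' }
S → id: PREDICT = { 'id' }
  'id' is in predict set, so this production goes in M[S, 'id']

M[S, 'id'] = S → id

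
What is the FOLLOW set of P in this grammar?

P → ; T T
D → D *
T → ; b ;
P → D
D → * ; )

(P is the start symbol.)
{ $ }

To compute FOLLOW(P), find every occurrence of P on a right-hand side N → α P β: add FIRST(β) \ {ε}, and if β is empty or nullable also add FOLLOW(N). Iterate to a fixed point.

P is the start symbol, so $ ∈ FOLLOW(P).
P does not occur on any right-hand side.

Taking the union: FOLLOW(P) = { $ }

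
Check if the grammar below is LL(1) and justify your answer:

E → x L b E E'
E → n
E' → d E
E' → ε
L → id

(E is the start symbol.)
A grammar is LL(1) if for each non-terminal N with multiple productions, the predict sets of those productions are pairwise disjoint, where PREDICT(N → α) = (FIRST(α) \ {ε}) ∪ (FOLLOW(N) if α ⇒* ε).

Relevant sets:
  FOLLOW(E') = { $, 'd' }

For E:
  PREDICT(E → x L b E E') = { 'x' }
  PREDICT(E → n) = { 'n' }
For E':
  PREDICT(E' → d E) = { 'd' }
  PREDICT(E' → ε) = { $, 'd' }
L has a single production, so nothing to check there.

Conflict found: Predict set conflict for E': { 'd' }
The grammar is NOT LL(1).

Answer: No. Predict set conflict for E': { 'd' }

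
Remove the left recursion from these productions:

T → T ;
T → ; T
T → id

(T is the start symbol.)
T is directly left-recursive. The standard transformation for
  A → A α₁ | ... | A α_m | β₁ | ... | β_n
is
  A  → β₁ A' | ... | β_n A'
  A' → α₁ A' | ... | α_m A' | ε

T → ; T becomes T → ; T T'
T → id becomes T → id T'
T → T ; becomes T' → ; T'
Add T' → ε

Resulting grammar:
T → ; T T'
T → id T'
T' → ; T'
T' → ε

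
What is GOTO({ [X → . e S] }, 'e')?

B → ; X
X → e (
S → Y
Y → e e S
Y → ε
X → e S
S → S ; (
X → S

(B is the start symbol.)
GOTO(I, 'e') = CLOSURE({ [A → αX.β] : [A → α.Xβ] ∈ I, X = 'e' })

Items with dot before 'e', with the dot advanced:
  [X → . e S] → [X → e . S]
Closure of the advanced items:
  [X → e . S] has the dot before S: add [S → . Y], [S → . S ; (]
  [S → . Y] has the dot before Y: add [Y → . e e S], [Y → .]

GOTO = { [S → . S ; (], [S → . Y], [X → e . S], [Y → . e e S], [Y → .] }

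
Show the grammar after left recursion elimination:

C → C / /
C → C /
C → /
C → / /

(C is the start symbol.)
C is directly left-recursive. The standard transformation for
  A → A α₁ | ... | A α_m | β₁ | ... | β_n
is
  A  → β₁ A' | ... | β_n A'
  A' → α₁ A' | ... | α_m A' | ε

C → / becomes C → / C'
C → / / becomes C → / / C'
C → C / / becomes C' → / / C'
C → C / becomes C' → / C'
Add C' → ε

Resulting grammar:
C → / C'
C → / / C'
C' → / / C'
C' → / C'
C' → ε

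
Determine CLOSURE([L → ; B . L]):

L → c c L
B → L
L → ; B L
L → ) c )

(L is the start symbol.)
To compute CLOSURE, for each item [A → α.Bβ] where B is a non-terminal, add [B → .γ] for all productions B → γ; repeat for the newly added items until nothing changes.

Start with: [L → ; B . L]
  [L → ; B . L] has the dot before L: add [L → . c c L], [L → . ; B L], [L → . ) c )]
No further items can be added.

CLOSURE = { [L → . ) c )], [L → . ; B L], [L → . c c L], [L → ; B . L] }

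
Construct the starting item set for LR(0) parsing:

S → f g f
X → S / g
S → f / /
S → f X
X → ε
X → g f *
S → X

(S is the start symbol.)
First, augment the grammar with S' → S
I₀ = CLOSURE({ [S' → . S] }):
  [S' → . S] has the dot before S: add [S → . f g f], [S → . f / /], [S → . f X], [S → . X]
  [S → . X] has the dot before X: add [X → . S / g], [X → .], [X → . g f *]
No further items can be added.

I₀ = { [S → . X], [S → . f / /], [S → . f X], [S → . f g f], [S' → . S], [X → . S / g], [X → . g f *], [X → .] }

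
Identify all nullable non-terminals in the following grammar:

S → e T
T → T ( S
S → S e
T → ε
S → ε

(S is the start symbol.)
ε-productions: T → ε, S → ε
So T, S are immediately nullable.
Every non-terminal is now nullable.
Nullable = { 'S', 'T' }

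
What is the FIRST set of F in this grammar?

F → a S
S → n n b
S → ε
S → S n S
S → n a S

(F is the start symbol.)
From F → a S:
  - a is a terminal: add 'a' and stop

Collecting: FIRST(F) = { 'a' }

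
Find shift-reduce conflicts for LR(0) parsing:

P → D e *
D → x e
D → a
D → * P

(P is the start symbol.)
A shift-reduce conflict occurs when an LR(0) state has both:
  - a complete (reduce) item [A → α .] (dot at the end), and
  - a shift item [B → β . c γ] (dot before a terminal).

Augment with P' → P and build the canonical LR(0) collection (I0 = CLOSURE({[P' → . P]}), then GOTO on every symbol after a dot until no new states appear). It has 10 states:
  I0: { [D → . * P], [D → . a], [D → . x e], [P → . D e *], [P' → . P] }  — shift
  I1: { [D → * . P], [D → . * P], [D → . a], [D → . x e], [P → . D e *] }  — shift
  I2: { [P → D . e *] }  — shift
  I3: { [P' → P .] }  — accept
  I4: { [D → a .] }  — reduce
  I5: { [D → x . e] }  — shift
  I6: { [D → x e .] }  — reduce
  I7: { [P → D e . *] }  — shift
  I8: { [P → D e * .] }  — reduce
  I9: { [D → * P .] }  — reduce

No state contains both a complete item and a shift item.

Answer: No shift-reduce conflicts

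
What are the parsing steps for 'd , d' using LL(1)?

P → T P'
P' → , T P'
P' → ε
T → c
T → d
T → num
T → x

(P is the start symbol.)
Stack is shown with the top on the left.

Stack     Input    Action
-------------------------
P $       d , d $  output P → T P'
T P' $    d , d $  output T → d
d P' $    d , d $  match 'd'
P' $      , d $    output P' → , T P'
, T P' $  , d $    match ','
T P' $    d $      output T → d
d P' $    d $      match 'd'
P' $      $        output P' → ε
$         $        accept

The string is accepted.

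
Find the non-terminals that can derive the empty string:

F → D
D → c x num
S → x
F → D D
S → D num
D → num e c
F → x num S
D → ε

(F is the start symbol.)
ε-productions: D → ε
So D is immediately nullable.
F → D: every symbol on the right is nullable, so F is nullable too.
No further non-terminal can be added: every production for the remaining non-terminals contains a terminal or a non-nullable non-terminal.
Nullable = { 'D', 'F' }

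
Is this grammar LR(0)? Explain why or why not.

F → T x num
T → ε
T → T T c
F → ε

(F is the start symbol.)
A grammar is LR(0) if no state in the canonical LR(0) collection has:
  - both a shift item (dot before a terminal) and a complete item (shift-reduce conflict), or
  - two or more complete items (reduce-reduce conflict; the accept item [F' → F .] counts as a complete item here).

Augment with F' → F and build the canonical LR(0) collection (I0 = CLOSURE({[F' → . F]}), then GOTO on every symbol after a dot until no new states appear). It has 7 states:
  I0: { [F → . T x num], [F → .], [F' → . F], [T → . T T c], [T → .] }  — 2 reduces
  I1: { [F' → F .] }  — accept
  I2: { [F → T . x num], [T → . T T c], [T → .], [T → T . T c] }  — shift, reduce
  I3: { [T → . T T c], [T → .], [T → T . T c], [T → T T . c] }  — shift, reduce
  I4: { [F → T x . num] }  — shift
  I5: { [F → T x num .] }  — reduce
  I6: { [T → T T c .] }  — reduce

Conflict in state I0:
  Reduce-reduce conflict: [F → .] and [T → .]
So the grammar is NOT LR(0).

Answer: No. Reduce-reduce conflict: [F → .] and [T → .]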